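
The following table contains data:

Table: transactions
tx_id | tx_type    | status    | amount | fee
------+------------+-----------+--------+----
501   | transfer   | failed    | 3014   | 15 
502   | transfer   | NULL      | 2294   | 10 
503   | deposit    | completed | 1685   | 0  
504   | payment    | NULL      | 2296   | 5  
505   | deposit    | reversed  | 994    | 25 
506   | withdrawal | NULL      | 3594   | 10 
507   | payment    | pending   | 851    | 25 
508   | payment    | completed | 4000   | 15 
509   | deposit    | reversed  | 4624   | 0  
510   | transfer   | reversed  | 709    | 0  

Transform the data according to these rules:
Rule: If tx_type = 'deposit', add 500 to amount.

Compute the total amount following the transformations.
25561

Step 1: Count records where tx_type = 'deposit': 3
Step 2: Total bonus added: 3 × 500 = 1500
Step 3: Original sum of amount: 24061
Step 4: Final sum = 24061 + 1500 = 25561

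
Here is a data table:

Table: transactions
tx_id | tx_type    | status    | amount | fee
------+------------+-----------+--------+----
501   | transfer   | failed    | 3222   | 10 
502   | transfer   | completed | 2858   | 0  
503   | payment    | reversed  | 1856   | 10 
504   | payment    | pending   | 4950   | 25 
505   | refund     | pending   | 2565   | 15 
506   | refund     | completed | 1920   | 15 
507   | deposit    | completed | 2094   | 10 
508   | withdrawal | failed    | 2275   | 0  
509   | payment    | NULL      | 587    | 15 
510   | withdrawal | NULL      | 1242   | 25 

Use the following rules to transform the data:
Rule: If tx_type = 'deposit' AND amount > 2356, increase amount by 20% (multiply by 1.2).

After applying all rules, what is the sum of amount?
23569

Step 1: Find records where tx_type = 'deposit' AND amount > 2356
Step 2: 0 records match, summing to 0
Step 3: After multiplier: 0 × 1.2 = 0.0
Step 4: Unaffected records sum: 23569
Step 5: Final sum = 0.0 + 23569 = 23569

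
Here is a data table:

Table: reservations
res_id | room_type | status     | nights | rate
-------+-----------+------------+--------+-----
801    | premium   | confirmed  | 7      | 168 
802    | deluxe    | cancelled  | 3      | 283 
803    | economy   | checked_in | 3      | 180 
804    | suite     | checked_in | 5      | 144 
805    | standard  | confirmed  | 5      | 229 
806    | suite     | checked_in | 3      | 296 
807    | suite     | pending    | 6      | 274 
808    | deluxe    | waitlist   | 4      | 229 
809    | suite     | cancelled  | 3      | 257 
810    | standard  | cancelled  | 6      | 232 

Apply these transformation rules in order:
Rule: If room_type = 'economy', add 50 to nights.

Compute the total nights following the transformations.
95

Step 1: Count records where room_type = 'economy': 1
Step 2: Total bonus added: 1 × 50 = 50
Step 3: Original sum of nights: 45
Step 4: Final sum = 45 + 50 = 95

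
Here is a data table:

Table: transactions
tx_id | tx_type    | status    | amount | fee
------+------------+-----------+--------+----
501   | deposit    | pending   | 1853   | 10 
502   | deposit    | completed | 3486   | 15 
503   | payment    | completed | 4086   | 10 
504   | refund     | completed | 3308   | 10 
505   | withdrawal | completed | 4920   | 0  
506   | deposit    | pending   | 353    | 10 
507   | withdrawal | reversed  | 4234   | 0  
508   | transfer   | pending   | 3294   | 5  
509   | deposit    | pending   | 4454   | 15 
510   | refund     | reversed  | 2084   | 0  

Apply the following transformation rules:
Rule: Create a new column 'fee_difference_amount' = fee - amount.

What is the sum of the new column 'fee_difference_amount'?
-31997

Step 1: For each record, compute fee - amount
Example calculations:
  10 - 1853 = -1843
  15 - 3486 = -3471
  10 - 4086 = -4076
  ...
Step 2: Sum all derived values
Step 3: Total = -31997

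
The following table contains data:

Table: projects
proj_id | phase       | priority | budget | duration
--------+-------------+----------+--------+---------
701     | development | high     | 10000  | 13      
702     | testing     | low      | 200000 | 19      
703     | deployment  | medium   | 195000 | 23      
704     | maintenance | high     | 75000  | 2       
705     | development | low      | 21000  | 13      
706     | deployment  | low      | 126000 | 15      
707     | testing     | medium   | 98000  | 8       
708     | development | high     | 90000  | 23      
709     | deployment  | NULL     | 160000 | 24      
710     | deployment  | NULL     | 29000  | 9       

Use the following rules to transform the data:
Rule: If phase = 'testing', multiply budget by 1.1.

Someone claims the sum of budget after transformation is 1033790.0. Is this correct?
No, the correct result is 1033800.0.

Step 1: Calculate the correct sum after transformation
Step 2: Apply multiplier 1.1 to records where phase = 'testing'
Step 3: Correct result = 1033800.0
Step 4: Claimed result = 1033790.0
Step 5: 1033800.0 ≠ 1033790.0
Conclusion: The claimed result is incorrect. The correct answer is 1033800.0.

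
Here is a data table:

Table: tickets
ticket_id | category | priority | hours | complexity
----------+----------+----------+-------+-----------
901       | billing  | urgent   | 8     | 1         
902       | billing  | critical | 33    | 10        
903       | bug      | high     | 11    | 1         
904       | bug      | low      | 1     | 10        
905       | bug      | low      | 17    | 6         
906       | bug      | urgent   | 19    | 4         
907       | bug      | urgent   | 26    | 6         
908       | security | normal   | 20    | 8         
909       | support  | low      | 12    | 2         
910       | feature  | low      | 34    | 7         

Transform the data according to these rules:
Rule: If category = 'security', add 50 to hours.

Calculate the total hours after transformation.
231

Step 1: Count records where category = 'security': 1
Step 2: Total bonus added: 1 × 50 = 50
Step 3: Original sum of hours: 181
Step 4: Final sum = 181 + 50 = 231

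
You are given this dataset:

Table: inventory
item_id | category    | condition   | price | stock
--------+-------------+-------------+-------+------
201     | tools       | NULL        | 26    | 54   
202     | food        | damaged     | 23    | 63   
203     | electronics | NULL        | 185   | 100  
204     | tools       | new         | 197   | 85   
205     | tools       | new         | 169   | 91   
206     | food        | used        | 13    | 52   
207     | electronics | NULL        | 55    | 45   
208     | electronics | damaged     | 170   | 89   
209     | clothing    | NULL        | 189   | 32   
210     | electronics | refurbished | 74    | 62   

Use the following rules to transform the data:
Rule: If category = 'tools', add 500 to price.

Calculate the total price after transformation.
2601

Step 1: Count records where category = 'tools': 3
Step 2: Total bonus added: 3 × 500 = 1500
Step 3: Original sum of price: 1101
Step 4: Final sum = 1101 + 1500 = 2601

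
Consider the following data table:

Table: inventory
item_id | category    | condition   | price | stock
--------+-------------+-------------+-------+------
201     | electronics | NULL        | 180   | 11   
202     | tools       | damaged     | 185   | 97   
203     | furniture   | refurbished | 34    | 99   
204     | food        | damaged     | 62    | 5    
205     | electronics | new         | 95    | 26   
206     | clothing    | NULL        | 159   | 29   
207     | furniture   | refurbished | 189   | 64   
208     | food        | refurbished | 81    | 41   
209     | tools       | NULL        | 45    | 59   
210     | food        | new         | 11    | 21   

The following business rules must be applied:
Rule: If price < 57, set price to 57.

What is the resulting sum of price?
1122

Step 1: 3 records have price < 57
Step 2: These records originally summed to 90
Step 3: After setting to minimum: 3 × 57 = 171
Step 4: Unaffected records sum: 951
Step 5: Final sum = 171 + 951 = 1122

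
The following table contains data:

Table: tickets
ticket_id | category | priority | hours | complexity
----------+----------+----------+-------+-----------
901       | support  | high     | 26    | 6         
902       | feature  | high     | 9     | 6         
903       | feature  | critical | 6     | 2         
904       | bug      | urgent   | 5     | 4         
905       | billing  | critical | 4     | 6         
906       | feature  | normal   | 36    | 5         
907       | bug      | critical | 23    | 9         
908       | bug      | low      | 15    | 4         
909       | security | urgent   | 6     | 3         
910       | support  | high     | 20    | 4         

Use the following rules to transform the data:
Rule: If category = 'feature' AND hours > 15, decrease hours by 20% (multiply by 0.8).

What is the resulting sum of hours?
142.8

Step 1: Find records where category = 'feature' AND hours > 15
Step 2: 1 records match, summing to 36
Step 3: After multiplier: 36 × 0.8 = 28.8
Step 4: Unaffected records sum: 114
Step 5: Final sum = 28.8 + 114 = 142.8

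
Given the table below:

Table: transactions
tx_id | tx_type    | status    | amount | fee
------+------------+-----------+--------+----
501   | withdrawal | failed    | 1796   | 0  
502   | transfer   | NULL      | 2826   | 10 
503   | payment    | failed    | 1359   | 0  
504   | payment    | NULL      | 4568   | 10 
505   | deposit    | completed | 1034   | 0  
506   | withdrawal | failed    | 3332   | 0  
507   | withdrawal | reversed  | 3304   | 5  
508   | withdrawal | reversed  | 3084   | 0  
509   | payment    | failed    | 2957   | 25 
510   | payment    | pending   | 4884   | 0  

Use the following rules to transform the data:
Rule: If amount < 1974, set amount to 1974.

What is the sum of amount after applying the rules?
30877

Step 1: 3 records have amount < 1974
Step 2: These records originally summed to 4189
Step 3: After setting to minimum: 3 × 1974 = 5922
Step 4: Unaffected records sum: 24955
Step 5: Final sum = 5922 + 24955 = 30877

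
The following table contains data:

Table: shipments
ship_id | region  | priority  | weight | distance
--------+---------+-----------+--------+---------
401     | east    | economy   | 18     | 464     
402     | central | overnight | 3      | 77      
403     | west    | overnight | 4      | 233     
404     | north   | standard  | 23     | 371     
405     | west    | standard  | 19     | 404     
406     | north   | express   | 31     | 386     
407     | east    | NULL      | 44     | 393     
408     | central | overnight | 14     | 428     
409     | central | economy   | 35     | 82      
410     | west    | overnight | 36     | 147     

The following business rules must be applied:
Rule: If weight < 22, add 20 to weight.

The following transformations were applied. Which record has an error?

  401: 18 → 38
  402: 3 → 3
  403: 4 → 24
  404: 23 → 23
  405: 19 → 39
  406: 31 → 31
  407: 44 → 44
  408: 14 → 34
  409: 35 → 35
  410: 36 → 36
Record 402 has an error. The correct transformed value should be 23, not 3.

Step 1: Check each record against the rule
Step 2: Record 402 has weight = 3
Step 3: Since 3 < 22, the bonus should have been applied
Step 4: Correct value = 23, but claimed value = 3
Conclusion: Record 402 has the error.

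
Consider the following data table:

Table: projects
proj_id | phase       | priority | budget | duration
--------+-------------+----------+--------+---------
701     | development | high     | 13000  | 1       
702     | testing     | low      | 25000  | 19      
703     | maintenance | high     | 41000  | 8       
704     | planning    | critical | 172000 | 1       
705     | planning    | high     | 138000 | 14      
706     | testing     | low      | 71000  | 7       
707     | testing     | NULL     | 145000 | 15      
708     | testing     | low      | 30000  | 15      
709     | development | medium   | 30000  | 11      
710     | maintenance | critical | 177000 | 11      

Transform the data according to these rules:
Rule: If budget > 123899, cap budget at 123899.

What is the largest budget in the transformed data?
123899

Step 1: Original maximum budget = 177000
Step 2: Apply cap at 123899
Step 3: 4 records had budget > 123899 and were capped
Step 4: Maximum after transformation = 123899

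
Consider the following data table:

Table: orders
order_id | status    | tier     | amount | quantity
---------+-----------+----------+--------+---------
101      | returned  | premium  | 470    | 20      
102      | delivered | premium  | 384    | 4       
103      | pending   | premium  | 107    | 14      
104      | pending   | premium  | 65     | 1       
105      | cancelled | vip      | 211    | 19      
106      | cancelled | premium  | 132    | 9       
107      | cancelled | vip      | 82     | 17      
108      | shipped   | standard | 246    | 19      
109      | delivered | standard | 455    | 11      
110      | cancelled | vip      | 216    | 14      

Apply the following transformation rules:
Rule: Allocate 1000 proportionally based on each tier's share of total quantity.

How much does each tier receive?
premium: 375.0, standard: 234.38, vip: 390.62

Step 1: Calculate total quantity = 128
Step 2: Calculate each tier's proportion:
  premium: 48/128 = 37.50% → 375.0
  standard: 30/128 = 23.44% → 234.38
  vip: 50/128 = 39.06% → 390.62
Step 3: Verify: sum of allocations ≈ 1000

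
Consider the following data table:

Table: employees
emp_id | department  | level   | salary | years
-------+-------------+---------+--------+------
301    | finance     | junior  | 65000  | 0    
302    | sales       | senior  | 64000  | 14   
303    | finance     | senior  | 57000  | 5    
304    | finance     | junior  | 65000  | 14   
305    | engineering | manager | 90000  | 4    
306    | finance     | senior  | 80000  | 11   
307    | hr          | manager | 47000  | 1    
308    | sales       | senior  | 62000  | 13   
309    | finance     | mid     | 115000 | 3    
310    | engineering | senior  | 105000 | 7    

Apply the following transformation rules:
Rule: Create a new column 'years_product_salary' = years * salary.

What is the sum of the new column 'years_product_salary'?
5264000

Step 1: For each record, compute years * salary
Example calculations:
  0 * 65000 = 0
  14 * 64000 = 896000
  5 * 57000 = 285000
  ...
Step 2: Sum all derived values
Step 3: Total = 5264000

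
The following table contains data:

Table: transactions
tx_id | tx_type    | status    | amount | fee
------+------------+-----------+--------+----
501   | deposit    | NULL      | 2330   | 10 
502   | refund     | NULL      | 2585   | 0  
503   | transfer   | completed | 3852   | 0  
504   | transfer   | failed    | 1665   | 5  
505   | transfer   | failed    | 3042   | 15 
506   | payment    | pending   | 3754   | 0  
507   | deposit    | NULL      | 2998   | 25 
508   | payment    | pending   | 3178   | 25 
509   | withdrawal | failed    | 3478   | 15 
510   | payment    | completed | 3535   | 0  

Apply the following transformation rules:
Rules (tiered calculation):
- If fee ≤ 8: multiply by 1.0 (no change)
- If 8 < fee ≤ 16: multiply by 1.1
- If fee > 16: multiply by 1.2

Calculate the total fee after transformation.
109.0

Step 1: Tier 1 (fee ≤ 8): 5 records, sum = 5 × 1.0 = 5.0
Step 2: Tier 2 (8 < fee ≤ 16): 3 records, sum = 40 × 1.1 = 44.0
Step 3: Tier 3 (fee > 16): 2 records, sum = 50 × 1.2 = 60.0
Step 4: Final sum = 5.0 + 44.0 + 60.0 = 109.0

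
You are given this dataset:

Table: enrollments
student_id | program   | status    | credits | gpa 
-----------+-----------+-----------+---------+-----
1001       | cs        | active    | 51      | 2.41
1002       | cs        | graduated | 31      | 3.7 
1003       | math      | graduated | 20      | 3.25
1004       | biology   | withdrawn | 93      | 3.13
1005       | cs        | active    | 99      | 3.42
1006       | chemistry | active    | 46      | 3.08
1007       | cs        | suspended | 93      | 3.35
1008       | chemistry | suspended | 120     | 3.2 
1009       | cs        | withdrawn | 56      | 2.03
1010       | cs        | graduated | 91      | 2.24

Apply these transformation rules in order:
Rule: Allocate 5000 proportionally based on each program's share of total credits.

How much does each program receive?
biology: 664.29, chemistry: 1185.71, cs: 3007.14, math: 142.86

Step 1: Calculate total credits = 700
Step 2: Calculate each program's proportion:
  biology: 93/700 = 13.29% → 664.29
  chemistry: 166/700 = 23.71% → 1185.71
  cs: 421/700 = 60.14% → 3007.14
  math: 20/700 = 2.86% → 142.86
Step 3: Verify: sum of allocations ≈ 5000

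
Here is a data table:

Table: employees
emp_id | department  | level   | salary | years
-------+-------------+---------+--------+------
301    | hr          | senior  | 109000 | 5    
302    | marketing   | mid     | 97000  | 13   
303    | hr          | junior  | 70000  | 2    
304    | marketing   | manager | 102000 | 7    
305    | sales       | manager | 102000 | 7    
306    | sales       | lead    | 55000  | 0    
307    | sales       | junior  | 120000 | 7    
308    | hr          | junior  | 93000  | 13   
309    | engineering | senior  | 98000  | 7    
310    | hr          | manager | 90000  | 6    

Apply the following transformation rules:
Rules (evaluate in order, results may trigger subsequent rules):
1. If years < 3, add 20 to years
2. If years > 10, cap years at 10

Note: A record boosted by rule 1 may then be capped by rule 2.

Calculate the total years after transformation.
79

Step 1: Apply rule 1 to records with years < 3
  - 2 records get bonus of 20
  - Of these, 2 records then exceed 10 and get capped
Step 2: Apply rule 2 to records with years > 10
  - 2 records (original) are capped
Step 3: Calculate final sum = 79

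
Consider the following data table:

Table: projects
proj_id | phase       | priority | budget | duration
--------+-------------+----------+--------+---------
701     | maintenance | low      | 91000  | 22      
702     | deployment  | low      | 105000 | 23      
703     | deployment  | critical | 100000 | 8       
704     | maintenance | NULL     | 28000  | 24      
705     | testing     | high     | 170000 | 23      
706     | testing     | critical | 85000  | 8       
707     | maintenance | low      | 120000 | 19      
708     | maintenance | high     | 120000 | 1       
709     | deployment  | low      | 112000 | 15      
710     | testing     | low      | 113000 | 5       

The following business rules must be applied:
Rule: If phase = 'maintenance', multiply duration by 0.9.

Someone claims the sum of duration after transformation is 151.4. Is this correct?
No, the correct result is 141.4.

Step 1: Calculate the correct sum after transformation
Step 2: Apply multiplier 0.9 to records where phase = 'maintenance'
Step 3: Correct result = 141.4
Step 4: Claimed result = 151.4
Step 5: 141.4 ≠ 151.4
Conclusion: The claimed result is incorrect. The correct answer is 141.4.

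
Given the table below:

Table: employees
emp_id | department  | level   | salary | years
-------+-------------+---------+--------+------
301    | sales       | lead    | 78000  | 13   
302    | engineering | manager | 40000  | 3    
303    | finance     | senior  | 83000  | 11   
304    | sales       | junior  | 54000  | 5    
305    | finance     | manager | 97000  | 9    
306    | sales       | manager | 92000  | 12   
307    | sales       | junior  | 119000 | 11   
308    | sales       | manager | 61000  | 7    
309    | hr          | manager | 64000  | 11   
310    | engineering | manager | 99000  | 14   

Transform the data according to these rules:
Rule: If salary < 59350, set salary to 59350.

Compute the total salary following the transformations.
811700

Step 1: 2 records have salary < 59350
Step 2: These records originally summed to 94000
Step 3: After setting to minimum: 2 × 59350 = 118700
Step 4: Unaffected records sum: 693000
Step 5: Final sum = 118700 + 693000 = 811700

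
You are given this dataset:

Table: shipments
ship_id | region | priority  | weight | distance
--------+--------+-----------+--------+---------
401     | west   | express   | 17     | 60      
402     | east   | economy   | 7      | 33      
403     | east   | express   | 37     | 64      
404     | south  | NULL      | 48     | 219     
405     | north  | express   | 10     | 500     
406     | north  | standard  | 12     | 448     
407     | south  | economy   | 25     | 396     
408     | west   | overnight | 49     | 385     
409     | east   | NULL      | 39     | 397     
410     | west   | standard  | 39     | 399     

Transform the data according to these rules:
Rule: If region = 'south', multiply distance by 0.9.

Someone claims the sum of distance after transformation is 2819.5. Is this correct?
No, the correct result is 2839.5.

Step 1: Calculate the correct sum after transformation
Step 2: Apply multiplier 0.9 to records where region = 'south'
Step 3: Correct result = 2839.5
Step 4: Claimed result = 2819.5
Step 5: 2839.5 ≠ 2819.5
Conclusion: The claimed result is incorrect. The correct answer is 2839.5.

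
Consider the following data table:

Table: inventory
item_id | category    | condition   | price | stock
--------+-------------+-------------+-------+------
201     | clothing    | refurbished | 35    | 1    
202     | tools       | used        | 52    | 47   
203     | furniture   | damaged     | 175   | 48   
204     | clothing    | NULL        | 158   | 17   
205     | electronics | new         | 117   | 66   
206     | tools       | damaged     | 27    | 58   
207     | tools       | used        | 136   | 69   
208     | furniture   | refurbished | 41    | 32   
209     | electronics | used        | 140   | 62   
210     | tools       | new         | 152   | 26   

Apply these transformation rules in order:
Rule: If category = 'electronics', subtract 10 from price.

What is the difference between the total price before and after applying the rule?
20

Step 1: Original sum of price = 1033
Step 2: 2 records have category = 'electronics'
Step 3: Each affected record changes by -10
Step 4: Total change = 2 × -10 = -20
Step 5: New sum = 1033 + -20 = 1013
Step 6: Difference = |1013 - 1033| = 20
        (Sum decreased by 20)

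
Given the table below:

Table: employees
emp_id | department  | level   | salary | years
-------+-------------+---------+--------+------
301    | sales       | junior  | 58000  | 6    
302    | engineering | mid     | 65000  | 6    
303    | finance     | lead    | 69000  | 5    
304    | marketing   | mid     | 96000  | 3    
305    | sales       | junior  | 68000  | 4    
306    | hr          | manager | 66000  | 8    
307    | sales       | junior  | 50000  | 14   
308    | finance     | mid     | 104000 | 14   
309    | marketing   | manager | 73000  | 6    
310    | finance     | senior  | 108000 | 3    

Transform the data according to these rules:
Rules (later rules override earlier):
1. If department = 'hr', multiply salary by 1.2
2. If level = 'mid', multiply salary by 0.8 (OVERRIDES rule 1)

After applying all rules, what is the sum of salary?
717200.0

Step 1: Rule 2 takes priority for records with level = 'mid'
  - 3 records: 265000 × 0.8 = 212000.0
Step 2: Rule 1 applies to remaining records with department = 'hr'
  - 1 records: 66000 × 1.2 = 79200.0
Step 3: Other records unchanged: 426000
Step 4: Final sum = 212000.0 + 79200.0 + 426000 = 717200.0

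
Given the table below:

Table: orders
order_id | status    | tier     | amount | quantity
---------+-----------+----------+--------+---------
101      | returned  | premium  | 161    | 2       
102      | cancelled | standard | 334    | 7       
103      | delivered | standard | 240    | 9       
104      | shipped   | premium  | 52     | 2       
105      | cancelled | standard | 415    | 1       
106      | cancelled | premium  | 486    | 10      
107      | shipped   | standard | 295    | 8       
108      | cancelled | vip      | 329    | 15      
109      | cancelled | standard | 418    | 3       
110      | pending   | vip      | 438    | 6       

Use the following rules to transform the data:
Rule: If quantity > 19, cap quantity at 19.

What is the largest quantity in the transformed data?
15

Step 1: Original maximum quantity = 15
Step 2: Check cap of 19 against maximum
Step 3: No records exceed the cap (max 15 <= cap 19), so no capping applies
Step 4: Maximum after transformation = 15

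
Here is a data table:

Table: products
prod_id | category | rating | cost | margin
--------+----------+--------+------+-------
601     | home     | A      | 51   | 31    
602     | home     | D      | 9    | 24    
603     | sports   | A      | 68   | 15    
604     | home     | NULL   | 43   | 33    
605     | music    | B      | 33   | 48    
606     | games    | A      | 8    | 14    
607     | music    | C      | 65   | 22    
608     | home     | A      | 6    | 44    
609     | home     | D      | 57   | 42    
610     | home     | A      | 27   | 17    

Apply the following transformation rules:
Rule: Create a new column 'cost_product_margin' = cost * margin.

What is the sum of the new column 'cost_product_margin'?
10479

Step 1: For each record, compute cost * margin
Example calculations:
  51 * 31 = 1581
  9 * 24 = 216
  68 * 15 = 1020
  ...
Step 2: Sum all derived values
Step 3: Total = 10479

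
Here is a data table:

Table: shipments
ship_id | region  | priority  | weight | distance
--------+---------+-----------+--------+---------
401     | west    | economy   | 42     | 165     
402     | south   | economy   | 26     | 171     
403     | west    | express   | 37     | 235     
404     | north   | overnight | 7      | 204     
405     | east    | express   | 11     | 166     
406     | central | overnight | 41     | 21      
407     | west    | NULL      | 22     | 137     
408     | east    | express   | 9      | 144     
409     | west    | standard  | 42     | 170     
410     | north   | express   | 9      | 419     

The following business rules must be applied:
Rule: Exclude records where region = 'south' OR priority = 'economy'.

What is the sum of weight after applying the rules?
178

Step 1: Find records where region = 'south' OR priority = 'economy'
Step 2: 2 records match, summing to 68
Step 3: Original sum: 246
Step 4: Remaining sum = 246 - 68 = 178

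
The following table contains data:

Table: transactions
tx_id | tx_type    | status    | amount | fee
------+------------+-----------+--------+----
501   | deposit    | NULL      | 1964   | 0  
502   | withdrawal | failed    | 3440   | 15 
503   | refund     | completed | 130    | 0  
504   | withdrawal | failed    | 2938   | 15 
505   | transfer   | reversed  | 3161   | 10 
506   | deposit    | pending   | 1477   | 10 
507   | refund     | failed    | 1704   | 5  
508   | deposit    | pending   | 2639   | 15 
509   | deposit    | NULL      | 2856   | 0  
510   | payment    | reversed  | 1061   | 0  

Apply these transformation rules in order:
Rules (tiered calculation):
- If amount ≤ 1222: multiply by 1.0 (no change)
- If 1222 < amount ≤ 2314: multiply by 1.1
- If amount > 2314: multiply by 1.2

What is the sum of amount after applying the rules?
24891.3

Step 1: Tier 1 (amount ≤ 1222): 2 records, sum = 1191 × 1.0 = 1191.0
Step 2: Tier 2 (1222 < amount ≤ 2314): 3 records, sum = 5145 × 1.1 = 5659.5
Step 3: Tier 3 (amount > 2314): 5 records, sum = 15034 × 1.2 = 18040.8
Step 4: Final sum = 1191.0 + 5659.5 + 18040.8 = 24891.3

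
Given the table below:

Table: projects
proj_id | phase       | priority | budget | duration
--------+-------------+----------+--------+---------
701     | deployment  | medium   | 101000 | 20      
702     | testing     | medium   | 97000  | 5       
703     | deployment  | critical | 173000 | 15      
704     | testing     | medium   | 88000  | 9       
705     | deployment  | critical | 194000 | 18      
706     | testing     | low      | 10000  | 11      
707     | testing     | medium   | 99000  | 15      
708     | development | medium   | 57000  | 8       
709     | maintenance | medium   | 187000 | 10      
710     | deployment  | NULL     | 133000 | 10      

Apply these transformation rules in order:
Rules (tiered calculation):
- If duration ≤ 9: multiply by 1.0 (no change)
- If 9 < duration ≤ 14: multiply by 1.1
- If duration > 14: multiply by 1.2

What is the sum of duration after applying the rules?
137.7

Step 1: Tier 1 (duration ≤ 9): 3 records, sum = 22 × 1.0 = 22.0
Step 2: Tier 2 (9 < duration ≤ 14): 3 records, sum = 31 × 1.1 = 34.1
Step 3: Tier 3 (duration > 14): 4 records, sum = 68 × 1.2 = 81.6
Step 4: Final sum = 22.0 + 34.1 + 81.6 = 137.7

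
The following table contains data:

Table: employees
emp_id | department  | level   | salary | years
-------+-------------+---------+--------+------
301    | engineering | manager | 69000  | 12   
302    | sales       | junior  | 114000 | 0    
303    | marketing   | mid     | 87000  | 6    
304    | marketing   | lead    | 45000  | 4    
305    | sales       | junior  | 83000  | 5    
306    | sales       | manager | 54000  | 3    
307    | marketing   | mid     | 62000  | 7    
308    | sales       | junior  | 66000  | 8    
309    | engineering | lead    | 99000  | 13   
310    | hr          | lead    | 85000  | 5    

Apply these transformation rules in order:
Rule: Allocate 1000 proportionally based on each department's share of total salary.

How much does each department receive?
engineering: 219.9, hr: 111.26, marketing: 253.93, sales: 414.92

Step 1: Calculate total salary = 764000
Step 2: Calculate each department's proportion:
  engineering: 168000/764000 = 21.99% → 219.9
  hr: 85000/764000 = 11.13% → 111.26
  marketing: 194000/764000 = 25.39% → 253.93
  sales: 317000/764000 = 41.49% → 414.92
Step 3: Verify: sum of allocations ≈ 1000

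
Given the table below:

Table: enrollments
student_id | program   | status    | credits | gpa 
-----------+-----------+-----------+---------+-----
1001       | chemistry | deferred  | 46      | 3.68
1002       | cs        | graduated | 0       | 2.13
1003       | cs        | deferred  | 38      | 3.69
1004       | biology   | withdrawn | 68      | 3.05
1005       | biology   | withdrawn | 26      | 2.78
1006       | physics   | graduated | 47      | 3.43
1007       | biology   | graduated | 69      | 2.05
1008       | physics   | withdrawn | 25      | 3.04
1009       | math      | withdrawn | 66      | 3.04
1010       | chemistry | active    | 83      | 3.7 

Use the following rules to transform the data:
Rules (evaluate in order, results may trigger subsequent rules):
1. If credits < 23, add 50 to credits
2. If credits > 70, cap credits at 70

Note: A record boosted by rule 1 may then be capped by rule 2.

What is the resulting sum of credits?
505

Step 1: Apply rule 1 to records with credits < 23
  - 1 records get bonus of 50
  - Of these, 0 records then exceed 70 and get capped
Step 2: Apply rule 2 to records with credits > 70
  - 1 records (original) are capped
Step 3: Calculate final sum = 505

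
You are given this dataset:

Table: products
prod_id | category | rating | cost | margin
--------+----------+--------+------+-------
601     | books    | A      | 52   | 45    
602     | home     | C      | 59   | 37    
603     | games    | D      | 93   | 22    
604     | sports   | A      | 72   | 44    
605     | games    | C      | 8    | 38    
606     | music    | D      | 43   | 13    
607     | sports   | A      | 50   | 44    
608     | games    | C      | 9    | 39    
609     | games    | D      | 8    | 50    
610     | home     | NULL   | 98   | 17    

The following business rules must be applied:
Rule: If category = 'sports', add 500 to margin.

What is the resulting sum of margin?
1349

Step 1: Count records where category = 'sports': 2
Step 2: Total bonus added: 2 × 500 = 1000
Step 3: Original sum of margin: 349
Step 4: Final sum = 349 + 1000 = 1349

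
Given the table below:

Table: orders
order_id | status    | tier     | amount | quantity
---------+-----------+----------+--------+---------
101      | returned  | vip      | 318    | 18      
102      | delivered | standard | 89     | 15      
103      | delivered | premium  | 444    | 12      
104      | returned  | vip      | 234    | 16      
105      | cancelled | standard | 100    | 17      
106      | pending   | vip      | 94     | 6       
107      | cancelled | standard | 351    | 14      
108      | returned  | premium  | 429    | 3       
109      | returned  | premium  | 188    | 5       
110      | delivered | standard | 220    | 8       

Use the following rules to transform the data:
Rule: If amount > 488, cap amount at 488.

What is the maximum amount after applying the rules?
444

Step 1: Original maximum amount = 444
Step 2: Check cap of 488 against maximum
Step 3: No records exceed the cap (max 444 <= cap 488), so no capping applies
Step 4: Maximum after transformation = 444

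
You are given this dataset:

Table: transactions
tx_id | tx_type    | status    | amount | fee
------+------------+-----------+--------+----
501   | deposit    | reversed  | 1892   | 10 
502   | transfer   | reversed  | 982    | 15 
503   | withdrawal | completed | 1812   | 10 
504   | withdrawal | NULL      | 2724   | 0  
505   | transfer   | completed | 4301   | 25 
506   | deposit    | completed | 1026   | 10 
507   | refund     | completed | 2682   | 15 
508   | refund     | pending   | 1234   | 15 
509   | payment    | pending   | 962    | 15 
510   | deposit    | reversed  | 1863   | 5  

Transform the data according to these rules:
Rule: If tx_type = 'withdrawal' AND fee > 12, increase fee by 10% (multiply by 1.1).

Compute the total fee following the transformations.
120

Step 1: Find records where tx_type = 'withdrawal' AND fee > 12
Step 2: 0 records match, summing to 0
Step 3: After multiplier: 0 × 1.1 = 0.0
Step 4: Unaffected records sum: 120
Step 5: Final sum = 0.0 + 120 = 120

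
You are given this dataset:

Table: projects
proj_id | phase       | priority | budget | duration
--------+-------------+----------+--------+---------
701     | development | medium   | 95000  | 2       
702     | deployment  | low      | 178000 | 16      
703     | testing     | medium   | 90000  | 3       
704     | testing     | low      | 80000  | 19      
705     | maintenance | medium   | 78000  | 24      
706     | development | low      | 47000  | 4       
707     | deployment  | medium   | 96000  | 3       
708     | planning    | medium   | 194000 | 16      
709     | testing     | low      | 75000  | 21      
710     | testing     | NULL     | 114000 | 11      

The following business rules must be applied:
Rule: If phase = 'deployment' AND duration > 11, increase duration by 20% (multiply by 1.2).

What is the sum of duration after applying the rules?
122.2

Step 1: Find records where phase = 'deployment' AND duration > 11
Step 2: 1 records match, summing to 16
Step 3: After multiplier: 16 × 1.2 = 19.2
Step 4: Unaffected records sum: 103
Step 5: Final sum = 19.2 + 103 = 122.2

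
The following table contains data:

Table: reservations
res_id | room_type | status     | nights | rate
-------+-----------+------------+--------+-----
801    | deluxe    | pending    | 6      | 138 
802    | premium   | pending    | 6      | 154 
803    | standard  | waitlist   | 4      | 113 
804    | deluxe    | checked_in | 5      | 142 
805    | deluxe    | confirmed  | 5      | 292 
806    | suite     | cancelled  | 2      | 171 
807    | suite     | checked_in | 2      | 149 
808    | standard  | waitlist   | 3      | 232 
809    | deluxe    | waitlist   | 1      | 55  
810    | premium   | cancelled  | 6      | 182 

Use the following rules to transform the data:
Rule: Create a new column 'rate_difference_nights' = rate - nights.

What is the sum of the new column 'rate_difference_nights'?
1588

Step 1: For each record, compute rate - nights
Example calculations:
  138 - 6 = 132
  154 - 6 = 148
  113 - 4 = 109
  ...
Step 2: Sum all derived values
Step 3: Total = 1588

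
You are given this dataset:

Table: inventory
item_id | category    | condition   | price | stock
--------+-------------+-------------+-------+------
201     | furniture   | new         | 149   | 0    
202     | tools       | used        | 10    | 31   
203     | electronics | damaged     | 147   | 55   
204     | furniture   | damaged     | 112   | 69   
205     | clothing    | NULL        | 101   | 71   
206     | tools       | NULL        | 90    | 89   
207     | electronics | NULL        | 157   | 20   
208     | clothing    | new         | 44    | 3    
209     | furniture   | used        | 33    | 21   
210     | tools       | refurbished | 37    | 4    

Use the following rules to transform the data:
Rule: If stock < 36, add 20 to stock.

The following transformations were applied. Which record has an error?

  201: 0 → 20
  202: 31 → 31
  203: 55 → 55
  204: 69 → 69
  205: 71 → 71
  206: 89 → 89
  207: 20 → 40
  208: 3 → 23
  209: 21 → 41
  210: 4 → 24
Record 202 has an error. The correct transformed value should be 51, not 31.

Step 1: Check each record against the rule
Step 2: Record 202 has stock = 31
Step 3: Since 31 < 36, the bonus should have been applied
Step 4: Correct value = 51, but claimed value = 31
Conclusion: Record 202 has the error.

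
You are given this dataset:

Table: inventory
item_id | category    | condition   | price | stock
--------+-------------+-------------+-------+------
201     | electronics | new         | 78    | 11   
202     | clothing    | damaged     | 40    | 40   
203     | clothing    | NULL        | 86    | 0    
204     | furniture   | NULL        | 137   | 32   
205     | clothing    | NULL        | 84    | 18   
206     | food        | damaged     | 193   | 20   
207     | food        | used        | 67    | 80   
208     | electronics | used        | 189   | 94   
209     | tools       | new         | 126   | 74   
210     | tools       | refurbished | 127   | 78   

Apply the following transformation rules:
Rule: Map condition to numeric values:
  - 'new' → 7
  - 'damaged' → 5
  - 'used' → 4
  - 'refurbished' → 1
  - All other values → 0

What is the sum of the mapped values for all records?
33

Step 1: Apply mapping to each record
Step 2: Count by status:
  'new': 2 records × 7 = 14
  'damaged': 2 records × 5 = 10
  'used': 2 records × 4 = 8
  'refurbished': 1 records × 1 = 1
Step 3: Sum all mapped values = 33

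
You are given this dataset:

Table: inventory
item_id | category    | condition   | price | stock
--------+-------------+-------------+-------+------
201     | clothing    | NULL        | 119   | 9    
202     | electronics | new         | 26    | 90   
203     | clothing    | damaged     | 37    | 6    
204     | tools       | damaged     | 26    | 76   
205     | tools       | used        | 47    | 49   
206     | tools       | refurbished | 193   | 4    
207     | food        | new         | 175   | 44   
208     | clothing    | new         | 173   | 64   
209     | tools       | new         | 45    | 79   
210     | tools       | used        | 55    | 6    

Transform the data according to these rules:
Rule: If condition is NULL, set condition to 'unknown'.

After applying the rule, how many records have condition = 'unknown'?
1

Step 1: Count records where condition IS NULL
Step 2: Found 1 records with NULL condition
Step 3: These records will have condition set to 'unknown'
Step 4: Records already having condition = 'unknown': 0
Step 5: Answer: 1 + 0 = 1 records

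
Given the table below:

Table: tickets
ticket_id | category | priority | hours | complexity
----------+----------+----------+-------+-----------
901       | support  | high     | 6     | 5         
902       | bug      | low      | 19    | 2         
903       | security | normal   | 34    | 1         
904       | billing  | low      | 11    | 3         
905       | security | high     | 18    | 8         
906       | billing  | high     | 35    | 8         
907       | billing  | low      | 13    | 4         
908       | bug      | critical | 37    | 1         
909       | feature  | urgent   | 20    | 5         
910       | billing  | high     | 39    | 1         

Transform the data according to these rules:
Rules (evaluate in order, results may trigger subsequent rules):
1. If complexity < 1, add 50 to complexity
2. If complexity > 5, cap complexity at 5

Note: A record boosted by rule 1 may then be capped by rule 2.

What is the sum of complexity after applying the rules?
32

Step 1: Apply rule 1 to records with complexity < 1
  - 0 records get bonus of 50
  - Of these, 0 records then exceed 5 and get capped
Step 2: Apply rule 2 to records with complexity > 5
  - 2 records (original) are capped
Step 3: Calculate final sum = 32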